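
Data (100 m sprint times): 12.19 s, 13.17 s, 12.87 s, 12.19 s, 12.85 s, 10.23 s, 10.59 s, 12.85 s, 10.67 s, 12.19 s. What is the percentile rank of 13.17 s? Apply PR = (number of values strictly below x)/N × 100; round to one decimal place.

N = 10.
Strictly below 13.17: 9. Equal to 13.17: 1.
PR = 9/10 × 100 = 90.0

90.0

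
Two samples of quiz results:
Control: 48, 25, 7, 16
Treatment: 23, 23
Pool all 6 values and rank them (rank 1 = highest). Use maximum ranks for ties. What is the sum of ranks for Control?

14

Sorted (descending): 48, 25, 23, 23, 16, 7
The 2 values of 23 occupy positions 3–4 → each gets rank 4.
Control values → pooled ranks: 48→1, 25→2, 7→6, 16→5
Rank sum = 1 + 2 + 6 + 5 = 14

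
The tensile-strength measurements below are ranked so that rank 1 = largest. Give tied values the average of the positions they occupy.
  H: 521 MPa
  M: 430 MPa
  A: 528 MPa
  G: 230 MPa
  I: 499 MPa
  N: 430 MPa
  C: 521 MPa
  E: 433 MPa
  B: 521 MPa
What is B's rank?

Sorted (descending): 528, 521, 521, 521, 499, 433, 430, 430, 230
The 3 values of 521 occupy positions 2–4 → average rank 3.
The 2 values of 430 occupy positions 7–8 → average rank (7+8)/2 = 7.5.
B has value 521 MPa → rank 3.

3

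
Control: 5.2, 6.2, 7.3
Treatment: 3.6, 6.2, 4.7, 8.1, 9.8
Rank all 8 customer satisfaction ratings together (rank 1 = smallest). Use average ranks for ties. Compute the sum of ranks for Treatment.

22.5

Sorted (ascending): 3.6, 4.7, 5.2, 6.2, 6.2, 7.3, 8.1, 9.8
The 2 values of 6.2 occupy positions 4–5 → average rank (4+5)/2 = 4.5.
Treatment values → pooled ranks: 3.6→1, 6.2→4.5, 4.7→2, 8.1→7, 9.8→8
Rank sum = 1 + 4.5 + 2 + 7 + 8 = 22.5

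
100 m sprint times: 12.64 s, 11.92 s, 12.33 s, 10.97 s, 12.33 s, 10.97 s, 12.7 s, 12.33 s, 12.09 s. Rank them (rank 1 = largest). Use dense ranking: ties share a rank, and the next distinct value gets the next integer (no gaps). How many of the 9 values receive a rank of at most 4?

Sorted (descending): 12.7, 12.64, 12.33, 12.33, 12.33, 12.09, 11.92, 10.97, 10.97
The 3 values of 12.33 share dense rank 3.
The 2 values of 10.97 share dense rank 6.
Remaining distinct values take the next consecutive integers.
Ranks ≤ 4: {1, 2, 3, 3, 3, 4} → 6 values.

6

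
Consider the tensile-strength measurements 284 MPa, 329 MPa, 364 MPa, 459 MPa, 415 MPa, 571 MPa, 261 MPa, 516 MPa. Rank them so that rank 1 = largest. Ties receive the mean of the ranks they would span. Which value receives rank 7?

284

Sorted (descending): 571, 516, 459, 415, 364, 329, 284, 261
No ties — each value takes its position as its rank.
Rank 7 → value 284.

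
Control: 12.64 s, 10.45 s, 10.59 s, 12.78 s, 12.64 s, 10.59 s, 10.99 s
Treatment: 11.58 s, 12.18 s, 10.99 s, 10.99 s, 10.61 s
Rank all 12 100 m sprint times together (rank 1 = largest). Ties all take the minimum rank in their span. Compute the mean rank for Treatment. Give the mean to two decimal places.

6.00

Sorted (descending): 12.78, 12.64, 12.64, 12.18, 11.58, 10.99, 10.99, 10.99, 10.61, 10.59, 10.59, 10.45
The 2 values of 12.64 occupy positions 2–3 → each gets rank 2.
The 3 values of 10.99 occupy positions 6–8 → each gets rank 6.
The 2 values of 10.59 occupy positions 10–11 → each gets rank 10.
Treatment values → pooled ranks: 11.58→5, 12.18→4, 10.99→6, 10.99→6, 10.61→9
Mean rank = (5 + 4 + 6 + 6 + 9) / 5 = 6.00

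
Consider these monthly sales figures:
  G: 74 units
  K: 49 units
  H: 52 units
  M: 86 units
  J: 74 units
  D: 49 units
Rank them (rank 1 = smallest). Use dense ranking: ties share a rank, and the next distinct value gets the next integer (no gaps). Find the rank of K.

1

Sorted (ascending): 49, 49, 52, 74, 74, 86
The 2 values of 49 share dense rank 1.
The 2 values of 74 share dense rank 3.
Remaining distinct values take the next consecutive integers.
K has value 49 units → rank 1.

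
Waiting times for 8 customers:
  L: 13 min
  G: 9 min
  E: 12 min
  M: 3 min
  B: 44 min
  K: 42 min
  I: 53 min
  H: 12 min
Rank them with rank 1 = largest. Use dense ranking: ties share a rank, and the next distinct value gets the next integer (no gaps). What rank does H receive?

5

Sorted (descending): 53, 44, 42, 13, 12, 12, 9, 3
The 2 values of 12 share dense rank 5.
Remaining distinct values take the next consecutive integers.
H has value 12 min → rank 5.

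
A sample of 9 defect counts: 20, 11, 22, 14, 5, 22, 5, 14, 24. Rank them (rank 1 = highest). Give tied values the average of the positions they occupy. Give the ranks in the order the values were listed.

Sorted (descending): 24, 22, 22, 20, 14, 14, 11, 5, 5
The 2 values of 22 occupy positions 2–3 → average rank (2+3)/2 = 2.5.
The 2 values of 14 occupy positions 5–6 → average rank (5+6)/2 = 5.5.
The 2 values of 5 occupy positions 8–9 → average rank (8+9)/2 = 8.5.

4, 7, 2.5, 5.5, 8.5, 2.5, 8.5, 5.5, 1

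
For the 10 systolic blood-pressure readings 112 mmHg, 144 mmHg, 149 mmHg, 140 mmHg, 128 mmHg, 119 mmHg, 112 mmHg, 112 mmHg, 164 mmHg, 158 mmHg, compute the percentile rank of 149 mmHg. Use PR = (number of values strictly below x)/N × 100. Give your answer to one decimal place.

N = 10.
Strictly below 149: 7. Equal to 149: 1.
PR = 7/10 × 100 = 70.0

70.0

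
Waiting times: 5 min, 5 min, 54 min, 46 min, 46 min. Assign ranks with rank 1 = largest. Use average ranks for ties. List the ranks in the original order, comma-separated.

4.5, 4.5, 1, 2.5, 2.5

Sorted (descending): 54, 46, 46, 5, 5
The 2 values of 46 occupy positions 2–3 → average rank (2+3)/2 = 2.5.
The 2 values of 5 occupy positions 4–5 → average rank (4+5)/2 = 4.5.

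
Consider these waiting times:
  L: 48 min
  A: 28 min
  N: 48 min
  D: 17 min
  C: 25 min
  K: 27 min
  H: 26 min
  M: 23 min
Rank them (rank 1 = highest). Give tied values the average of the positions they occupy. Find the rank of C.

6

Sorted (descending): 48, 48, 28, 27, 26, 25, 23, 17
The 2 values of 48 occupy positions 1–2 → average rank (1+2)/2 = 1.5.
C has value 25 min → rank 6.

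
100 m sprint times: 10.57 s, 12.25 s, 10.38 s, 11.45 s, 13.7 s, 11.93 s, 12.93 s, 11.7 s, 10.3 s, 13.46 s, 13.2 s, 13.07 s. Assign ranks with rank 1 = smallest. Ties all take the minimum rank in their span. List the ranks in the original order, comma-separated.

Sorted (ascending): 10.3, 10.38, 10.57, 11.45, 11.7, 11.93, 12.25, 12.93, 13.07, 13.2, 13.46, 13.7
No ties — each value takes its position as its rank.

3, 7, 2, 4, 12, 6, 8, 5, 1, 11, 10, 9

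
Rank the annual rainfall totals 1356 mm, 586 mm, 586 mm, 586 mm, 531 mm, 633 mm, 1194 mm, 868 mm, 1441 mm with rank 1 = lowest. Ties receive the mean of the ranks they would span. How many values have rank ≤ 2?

1

Sorted (ascending): 531, 586, 586, 586, 633, 868, 1194, 1356, 1441
The 3 values of 586 occupy positions 2–4 → average rank 3.
Ranks ≤ 2: {1} → 1 value.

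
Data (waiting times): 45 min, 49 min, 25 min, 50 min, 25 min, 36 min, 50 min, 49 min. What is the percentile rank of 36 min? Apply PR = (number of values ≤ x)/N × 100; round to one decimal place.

N = 8.
Strictly below 36: 2. Equal to 36: 1.
PR = 3/8 × 100 = 37.5

37.5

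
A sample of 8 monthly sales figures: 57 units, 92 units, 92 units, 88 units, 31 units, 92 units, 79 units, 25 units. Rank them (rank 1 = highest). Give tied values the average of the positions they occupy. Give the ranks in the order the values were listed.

Sorted (descending): 92, 92, 92, 88, 79, 57, 31, 25
The 3 values of 92 occupy positions 1–3 → average rank 2.

6, 2, 2, 4, 7, 2, 5, 8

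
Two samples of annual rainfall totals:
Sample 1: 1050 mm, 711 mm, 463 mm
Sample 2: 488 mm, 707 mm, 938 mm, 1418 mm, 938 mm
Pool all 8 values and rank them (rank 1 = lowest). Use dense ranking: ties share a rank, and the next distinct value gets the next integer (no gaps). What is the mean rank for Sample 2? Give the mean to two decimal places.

Sorted (ascending): 463, 488, 707, 711, 938, 938, 1050, 1418
The 2 values of 938 share dense rank 5.
Remaining distinct values take the next consecutive integers.
Sample 2 values → pooled ranks: 488→2, 707→3, 938→5, 1418→7, 938→5
Mean rank = (2 + 3 + 5 + 7 + 5) / 5 = 4.40

4.40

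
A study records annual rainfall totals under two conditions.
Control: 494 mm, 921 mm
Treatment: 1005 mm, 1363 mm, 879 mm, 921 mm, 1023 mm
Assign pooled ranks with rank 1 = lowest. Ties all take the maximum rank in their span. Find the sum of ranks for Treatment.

Sorted (ascending): 494, 879, 921, 921, 1005, 1023, 1363
The 2 values of 921 occupy positions 3–4 → each gets rank 4.
Treatment values → pooled ranks: 1005→5, 1363→7, 879→2, 921→4, 1023→6
Rank sum = 5 + 7 + 2 + 4 + 6 = 24

24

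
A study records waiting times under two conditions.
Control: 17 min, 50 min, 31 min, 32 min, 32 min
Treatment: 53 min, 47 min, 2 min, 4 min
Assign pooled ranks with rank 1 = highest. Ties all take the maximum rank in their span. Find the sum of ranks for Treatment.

21

Sorted (descending): 53, 50, 47, 32, 32, 31, 17, 4, 2
The 2 values of 32 occupy positions 4–5 → each gets rank 5.
Treatment values → pooled ranks: 53→1, 47→3, 2→9, 4→8
Rank sum = 1 + 3 + 9 + 8 = 21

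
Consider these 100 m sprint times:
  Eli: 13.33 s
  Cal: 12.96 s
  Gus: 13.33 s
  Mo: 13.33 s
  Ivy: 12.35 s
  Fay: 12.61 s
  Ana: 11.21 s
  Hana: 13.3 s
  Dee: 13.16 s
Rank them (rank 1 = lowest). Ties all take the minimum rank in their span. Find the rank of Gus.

7

Sorted (ascending): 11.21, 12.35, 12.61, 12.96, 13.16, 13.3, 13.33, 13.33, 13.33
The 3 values of 13.33 occupy positions 7–9 → each gets rank 7.
Gus has value 13.33 s → rank 7.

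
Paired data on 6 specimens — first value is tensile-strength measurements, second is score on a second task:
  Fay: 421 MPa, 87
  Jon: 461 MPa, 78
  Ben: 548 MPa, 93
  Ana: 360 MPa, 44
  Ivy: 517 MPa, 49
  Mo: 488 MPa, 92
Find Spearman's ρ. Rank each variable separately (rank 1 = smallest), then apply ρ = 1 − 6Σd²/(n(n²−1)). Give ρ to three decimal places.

0.600

Ranks of variable 1: 2, 3, 6, 1, 5, 4
Ranks of variable 2: 4, 3, 6, 1, 2, 5
d = r₁ − r₂: -2, 0, 0, 0, 3, -1
d²: 4, 0, 0, 0, 9, 1; Σd² = 14
ρ = 1 − 6·14/(6·35) = 1 − 84/210 = 0.600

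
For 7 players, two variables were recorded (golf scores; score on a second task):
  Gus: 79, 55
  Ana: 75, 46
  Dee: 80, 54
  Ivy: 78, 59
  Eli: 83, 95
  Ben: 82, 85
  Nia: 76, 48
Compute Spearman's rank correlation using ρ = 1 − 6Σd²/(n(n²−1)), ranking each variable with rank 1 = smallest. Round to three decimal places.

Ranks of variable 1: 4, 1, 5, 3, 7, 6, 2
Ranks of variable 2: 4, 1, 3, 5, 7, 6, 2
d = r₁ − r₂: 0, 0, 2, -2, 0, 0, 0
d²: 0, 0, 4, 4, 0, 0, 0; Σd² = 8
ρ = 1 − 6·8/(7·48) = 1 − 48/336 = 0.857

0.857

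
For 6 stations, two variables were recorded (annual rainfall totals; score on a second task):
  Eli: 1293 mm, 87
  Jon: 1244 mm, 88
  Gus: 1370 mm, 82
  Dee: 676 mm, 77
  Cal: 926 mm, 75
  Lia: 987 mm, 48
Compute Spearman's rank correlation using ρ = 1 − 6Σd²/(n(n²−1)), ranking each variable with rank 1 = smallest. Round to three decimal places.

Ranks of variable 1: 5, 4, 6, 1, 2, 3
Ranks of variable 2: 5, 6, 4, 3, 2, 1
d = r₁ − r₂: 0, -2, 2, -2, 0, 2
d²: 0, 4, 4, 4, 0, 4; Σd² = 16
ρ = 1 − 6·16/(6·35) = 1 − 96/210 = 0.543

0.543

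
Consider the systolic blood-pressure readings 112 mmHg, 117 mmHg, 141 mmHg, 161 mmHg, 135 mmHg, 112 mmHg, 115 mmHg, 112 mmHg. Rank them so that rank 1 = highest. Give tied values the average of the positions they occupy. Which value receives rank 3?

135

Sorted (descending): 161, 141, 135, 117, 115, 112, 112, 112
The 3 values of 112 occupy positions 6–8 → average rank 7.
Rank 3 → value 135.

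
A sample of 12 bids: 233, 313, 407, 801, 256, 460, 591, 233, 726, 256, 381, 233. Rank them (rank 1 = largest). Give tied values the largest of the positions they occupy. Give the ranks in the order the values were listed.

Sorted (descending): 801, 726, 591, 460, 407, 381, 313, 256, 256, 233, 233, 233
The 2 values of 256 occupy positions 8–9 → each gets rank 9.
The 3 values of 233 occupy positions 10–12 → each gets rank 12.

12, 7, 5, 1, 9, 4, 3, 12, 2, 9, 6, 12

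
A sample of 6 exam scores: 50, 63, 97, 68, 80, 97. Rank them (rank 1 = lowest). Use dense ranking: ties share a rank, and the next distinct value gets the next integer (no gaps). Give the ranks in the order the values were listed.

1, 2, 5, 3, 4, 5

Sorted (ascending): 50, 63, 68, 80, 97, 97
The 2 values of 97 share dense rank 5.
Remaining distinct values take the next consecutive integers.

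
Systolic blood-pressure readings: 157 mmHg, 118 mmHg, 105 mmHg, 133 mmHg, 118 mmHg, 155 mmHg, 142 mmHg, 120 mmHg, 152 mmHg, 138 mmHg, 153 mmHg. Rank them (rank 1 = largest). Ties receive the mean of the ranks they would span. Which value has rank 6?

138

Sorted (descending): 157, 155, 153, 152, 142, 138, 133, 120, 118, 118, 105
The 2 values of 118 occupy positions 9–10 → average rank (9+10)/2 = 9.5.
Rank 6 → value 138.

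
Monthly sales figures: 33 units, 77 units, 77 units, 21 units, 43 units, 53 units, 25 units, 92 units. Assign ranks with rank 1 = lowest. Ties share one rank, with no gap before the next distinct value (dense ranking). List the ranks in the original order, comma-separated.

3, 6, 6, 1, 4, 5, 2, 7

Sorted (ascending): 21, 25, 33, 43, 53, 77, 77, 92
The 2 values of 77 share dense rank 6.
Remaining distinct values take the next consecutive integers.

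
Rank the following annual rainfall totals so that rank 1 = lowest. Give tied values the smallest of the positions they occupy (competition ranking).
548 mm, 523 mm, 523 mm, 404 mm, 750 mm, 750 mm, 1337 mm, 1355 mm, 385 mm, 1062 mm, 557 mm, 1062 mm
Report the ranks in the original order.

5, 3, 3, 2, 7, 7, 11, 12, 1, 9, 6, 9

Sorted (ascending): 385, 404, 523, 523, 548, 557, 750, 750, 1062, 1062, 1337, 1355
The 2 values of 523 occupy positions 3–4 → each gets rank 3.
The 2 values of 750 occupy positions 7–8 → each gets rank 7.
The 2 values of 1062 occupy positions 9–10 → each gets rank 9.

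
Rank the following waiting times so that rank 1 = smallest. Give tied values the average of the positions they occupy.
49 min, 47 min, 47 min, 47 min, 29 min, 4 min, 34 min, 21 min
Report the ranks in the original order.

8, 6, 6, 6, 3, 1, 4, 2

Sorted (ascending): 4, 21, 29, 34, 47, 47, 47, 49
The 3 values of 47 occupy positions 5–7 → average rank 6.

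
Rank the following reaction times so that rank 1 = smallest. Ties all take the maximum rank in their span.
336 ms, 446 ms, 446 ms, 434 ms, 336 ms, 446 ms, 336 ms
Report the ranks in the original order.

Sorted (ascending): 336, 336, 336, 434, 446, 446, 446
The 3 values of 336 occupy positions 1–3 → each gets rank 3.
The 3 values of 446 occupy positions 5–7 → each gets rank 7.

3, 7, 7, 4, 3, 7, 3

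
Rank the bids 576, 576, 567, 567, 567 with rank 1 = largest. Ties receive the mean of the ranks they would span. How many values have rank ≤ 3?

Sorted (descending): 576, 576, 567, 567, 567
The 2 values of 576 occupy positions 1–2 → average rank (1+2)/2 = 1.5.
The 3 values of 567 occupy positions 3–5 → average rank 4.
Ranks ≤ 3: {1.5, 1.5} → 2 values.

2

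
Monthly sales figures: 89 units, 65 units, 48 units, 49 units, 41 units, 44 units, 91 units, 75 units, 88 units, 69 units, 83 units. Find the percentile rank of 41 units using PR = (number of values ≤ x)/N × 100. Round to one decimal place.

9.1

N = 11.
Strictly below 41: 0. Equal to 41: 1.
PR = 1/11 × 100 = 9.1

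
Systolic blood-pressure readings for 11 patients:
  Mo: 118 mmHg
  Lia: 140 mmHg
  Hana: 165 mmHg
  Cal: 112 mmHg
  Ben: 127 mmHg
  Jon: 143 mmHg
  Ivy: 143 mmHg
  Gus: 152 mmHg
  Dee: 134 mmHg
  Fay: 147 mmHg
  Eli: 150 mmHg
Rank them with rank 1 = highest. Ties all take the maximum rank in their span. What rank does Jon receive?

6

Sorted (descending): 165, 152, 150, 147, 143, 143, 140, 134, 127, 118, 112
The 2 values of 143 occupy positions 5–6 → each gets rank 6.
Jon has value 143 mmHg → rank 6.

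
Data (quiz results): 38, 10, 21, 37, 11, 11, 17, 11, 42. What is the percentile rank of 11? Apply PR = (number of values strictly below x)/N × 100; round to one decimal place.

11.1

N = 9.
Strictly below 11: 1. Equal to 11: 3.
PR = 1/9 × 100 = 11.1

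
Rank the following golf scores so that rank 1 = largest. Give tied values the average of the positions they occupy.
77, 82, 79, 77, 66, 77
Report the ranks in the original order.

4, 1, 2, 4, 6, 4

Sorted (descending): 82, 79, 77, 77, 77, 66
The 3 values of 77 occupy positions 3–5 → average rank 4.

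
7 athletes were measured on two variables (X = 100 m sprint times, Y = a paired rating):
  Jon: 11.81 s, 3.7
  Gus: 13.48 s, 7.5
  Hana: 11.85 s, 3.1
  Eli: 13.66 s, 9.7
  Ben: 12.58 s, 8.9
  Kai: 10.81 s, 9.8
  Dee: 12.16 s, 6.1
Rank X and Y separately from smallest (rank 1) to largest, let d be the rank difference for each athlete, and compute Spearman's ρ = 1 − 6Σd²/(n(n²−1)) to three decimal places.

0.179

Ranks of variable 1: 2, 6, 3, 7, 5, 1, 4
Ranks of variable 2: 2, 4, 1, 6, 5, 7, 3
d = r₁ − r₂: 0, 2, 2, 1, 0, -6, 1
d²: 0, 4, 4, 1, 0, 36, 1; Σd² = 46
ρ = 1 − 6·46/(7·48) = 1 − 276/336 = 0.179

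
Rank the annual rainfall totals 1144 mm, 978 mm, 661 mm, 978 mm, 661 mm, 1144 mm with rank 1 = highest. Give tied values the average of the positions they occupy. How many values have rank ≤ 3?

Sorted (descending): 1144, 1144, 978, 978, 661, 661
The 2 values of 1144 occupy positions 1–2 → average rank (1+2)/2 = 1.5.
The 2 values of 978 occupy positions 3–4 → average rank (3+4)/2 = 3.5.
The 2 values of 661 occupy positions 5–6 → average rank (5+6)/2 = 5.5.
Ranks ≤ 3: {1.5, 1.5} → 2 values.

2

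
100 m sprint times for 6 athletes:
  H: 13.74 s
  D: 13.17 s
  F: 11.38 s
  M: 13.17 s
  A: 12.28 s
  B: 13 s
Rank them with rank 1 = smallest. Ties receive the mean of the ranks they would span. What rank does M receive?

4.5

Sorted (ascending): 11.38, 12.28, 13, 13.17, 13.17, 13.74
The 2 values of 13.17 occupy positions 4–5 → average rank (4+5)/2 = 4.5.
M has value 13.17 s → rank 4.5.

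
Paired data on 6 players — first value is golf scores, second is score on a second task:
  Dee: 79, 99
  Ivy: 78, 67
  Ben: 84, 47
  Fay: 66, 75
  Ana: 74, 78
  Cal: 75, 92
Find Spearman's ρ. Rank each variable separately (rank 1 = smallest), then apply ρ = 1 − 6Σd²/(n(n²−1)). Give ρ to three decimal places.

-0.200

Ranks of variable 1: 5, 4, 6, 1, 2, 3
Ranks of variable 2: 6, 2, 1, 3, 4, 5
d = r₁ − r₂: -1, 2, 5, -2, -2, -2
d²: 1, 4, 25, 4, 4, 4; Σd² = 42
ρ = 1 − 6·42/(6·35) = 1 − 252/210 = -0.200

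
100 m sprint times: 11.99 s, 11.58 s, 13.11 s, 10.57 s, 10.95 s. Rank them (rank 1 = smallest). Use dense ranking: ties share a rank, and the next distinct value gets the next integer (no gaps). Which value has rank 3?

Sorted (ascending): 10.57, 10.95, 11.58, 11.99, 13.11
No ties — each value takes its position as its rank.
Rank 3 → value 11.58.

11.58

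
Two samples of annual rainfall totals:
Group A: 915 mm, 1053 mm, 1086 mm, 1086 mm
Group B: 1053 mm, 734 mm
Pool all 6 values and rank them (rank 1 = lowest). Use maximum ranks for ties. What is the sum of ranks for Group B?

Sorted (ascending): 734, 915, 1053, 1053, 1086, 1086
The 2 values of 1053 occupy positions 3–4 → each gets rank 4.
The 2 values of 1086 occupy positions 5–6 → each gets rank 6.
Group B values → pooled ranks: 1053→4, 734→1
Rank sum = 4 + 1 = 5

5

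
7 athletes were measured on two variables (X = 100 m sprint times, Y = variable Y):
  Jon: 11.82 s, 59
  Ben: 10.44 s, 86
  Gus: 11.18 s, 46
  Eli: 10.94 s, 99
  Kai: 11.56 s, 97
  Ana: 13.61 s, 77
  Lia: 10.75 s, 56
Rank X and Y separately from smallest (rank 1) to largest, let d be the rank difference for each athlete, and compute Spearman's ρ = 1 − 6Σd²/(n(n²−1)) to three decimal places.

-0.071

Ranks of variable 1: 6, 1, 4, 3, 5, 7, 2
Ranks of variable 2: 3, 5, 1, 7, 6, 4, 2
d = r₁ − r₂: 3, -4, 3, -4, -1, 3, 0
d²: 9, 16, 9, 16, 1, 9, 0; Σd² = 60
ρ = 1 − 6·60/(7·48) = 1 − 360/336 = -0.071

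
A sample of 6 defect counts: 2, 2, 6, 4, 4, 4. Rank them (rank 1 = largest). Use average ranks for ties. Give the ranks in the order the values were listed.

Sorted (descending): 6, 4, 4, 4, 2, 2
The 3 values of 4 occupy positions 2–4 → average rank 3.
The 2 values of 2 occupy positions 5–6 → average rank (5+6)/2 = 5.5.

5.5, 5.5, 1, 3, 3, 3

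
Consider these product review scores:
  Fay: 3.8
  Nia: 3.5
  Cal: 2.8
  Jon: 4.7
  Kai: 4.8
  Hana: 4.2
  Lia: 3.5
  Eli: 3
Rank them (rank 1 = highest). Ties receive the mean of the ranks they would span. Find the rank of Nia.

5.5

Sorted (descending): 4.8, 4.7, 4.2, 3.8, 3.5, 3.5, 3, 2.8
The 2 values of 3.5 occupy positions 5–6 → average rank (5+6)/2 = 5.5.
Nia has value 3.5 → rank 5.5.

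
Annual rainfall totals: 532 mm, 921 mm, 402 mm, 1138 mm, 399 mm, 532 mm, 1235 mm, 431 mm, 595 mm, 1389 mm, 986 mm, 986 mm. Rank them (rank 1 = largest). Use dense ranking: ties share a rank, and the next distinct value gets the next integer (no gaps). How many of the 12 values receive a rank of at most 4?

Sorted (descending): 1389, 1235, 1138, 986, 986, 921, 595, 532, 532, 431, 402, 399
The 2 values of 986 share dense rank 4.
The 2 values of 532 share dense rank 7.
Remaining distinct values take the next consecutive integers.
Ranks ≤ 4: {1, 2, 3, 4, 4} → 5 values.

5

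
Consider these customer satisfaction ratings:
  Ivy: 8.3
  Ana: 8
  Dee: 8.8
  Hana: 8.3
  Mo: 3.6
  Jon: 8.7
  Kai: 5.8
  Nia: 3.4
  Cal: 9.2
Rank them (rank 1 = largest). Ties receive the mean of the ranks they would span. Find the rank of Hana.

4.5

Sorted (descending): 9.2, 8.8, 8.7, 8.3, 8.3, 8, 5.8, 3.6, 3.4
The 2 values of 8.3 occupy positions 4–5 → average rank (4+5)/2 = 4.5.
Hana has value 8.3 → rank 4.5.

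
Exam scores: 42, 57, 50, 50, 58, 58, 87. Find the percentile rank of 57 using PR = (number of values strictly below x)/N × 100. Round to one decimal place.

N = 7.
Strictly below 57: 3. Equal to 57: 1.
PR = 3/7 × 100 = 42.9

42.9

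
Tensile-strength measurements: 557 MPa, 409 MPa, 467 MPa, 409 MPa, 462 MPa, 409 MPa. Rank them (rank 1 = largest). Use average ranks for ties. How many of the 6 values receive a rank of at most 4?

Sorted (descending): 557, 467, 462, 409, 409, 409
The 3 values of 409 occupy positions 4–6 → average rank 5.
Ranks ≤ 4: {1, 2, 3} → 3 values.

3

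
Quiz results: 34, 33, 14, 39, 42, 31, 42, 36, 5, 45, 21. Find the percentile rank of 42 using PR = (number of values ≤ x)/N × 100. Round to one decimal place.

N = 11.
Strictly below 42: 8. Equal to 42: 2.
PR = 10/11 × 100 = 90.9

90.9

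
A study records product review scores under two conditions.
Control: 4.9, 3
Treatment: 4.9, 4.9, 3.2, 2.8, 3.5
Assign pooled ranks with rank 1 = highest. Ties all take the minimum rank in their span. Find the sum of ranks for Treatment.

Sorted (descending): 4.9, 4.9, 4.9, 3.5, 3.2, 3, 2.8
The 3 values of 4.9 occupy positions 1–3 → each gets rank 1.
Treatment values → pooled ranks: 4.9→1, 4.9→1, 3.2→5, 2.8→7, 3.5→4
Rank sum = 1 + 1 + 5 + 7 + 4 = 18

18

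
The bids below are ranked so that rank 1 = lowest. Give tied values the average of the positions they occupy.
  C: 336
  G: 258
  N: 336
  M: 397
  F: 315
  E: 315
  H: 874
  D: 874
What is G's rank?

Sorted (ascending): 258, 315, 315, 336, 336, 397, 874, 874
The 2 values of 315 occupy positions 2–3 → average rank (2+3)/2 = 2.5.
The 2 values of 336 occupy positions 4–5 → average rank (4+5)/2 = 4.5.
The 2 values of 874 occupy positions 7–8 → average rank (7+8)/2 = 7.5.
G has value 258 → rank 1.

1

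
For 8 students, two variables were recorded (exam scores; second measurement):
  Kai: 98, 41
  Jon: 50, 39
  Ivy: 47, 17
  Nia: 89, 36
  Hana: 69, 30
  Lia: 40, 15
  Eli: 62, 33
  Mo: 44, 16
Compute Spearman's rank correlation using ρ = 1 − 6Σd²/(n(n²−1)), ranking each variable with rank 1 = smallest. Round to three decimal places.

Ranks of variable 1: 8, 4, 3, 7, 6, 1, 5, 2
Ranks of variable 2: 8, 7, 3, 6, 4, 1, 5, 2
d = r₁ − r₂: 0, -3, 0, 1, 2, 0, 0, 0
d²: 0, 9, 0, 1, 4, 0, 0, 0; Σd² = 14
ρ = 1 − 6·14/(8·63) = 1 − 84/504 = 0.833

0.833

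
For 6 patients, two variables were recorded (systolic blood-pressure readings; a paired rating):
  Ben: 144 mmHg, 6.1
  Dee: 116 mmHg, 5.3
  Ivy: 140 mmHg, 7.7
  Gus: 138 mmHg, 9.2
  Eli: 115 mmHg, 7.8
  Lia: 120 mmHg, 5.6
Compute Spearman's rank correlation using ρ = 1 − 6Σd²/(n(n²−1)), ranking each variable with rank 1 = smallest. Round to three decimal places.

Ranks of variable 1: 6, 2, 5, 4, 1, 3
Ranks of variable 2: 3, 1, 4, 6, 5, 2
d = r₁ − r₂: 3, 1, 1, -2, -4, 1
d²: 9, 1, 1, 4, 16, 1; Σd² = 32
ρ = 1 − 6·32/(6·35) = 1 − 192/210 = 0.086

0.086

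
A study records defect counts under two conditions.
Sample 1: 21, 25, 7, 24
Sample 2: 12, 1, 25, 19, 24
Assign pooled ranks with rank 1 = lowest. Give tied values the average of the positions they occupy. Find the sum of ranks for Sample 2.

Sorted (ascending): 1, 7, 12, 19, 21, 24, 24, 25, 25
The 2 values of 24 occupy positions 6–7 → average rank (6+7)/2 = 6.5.
The 2 values of 25 occupy positions 8–9 → average rank (8+9)/2 = 8.5.
Sample 2 values → pooled ranks: 12→3, 1→1, 25→8.5, 19→4, 24→6.5
Rank sum = 3 + 1 + 8.5 + 4 + 6.5 = 23

23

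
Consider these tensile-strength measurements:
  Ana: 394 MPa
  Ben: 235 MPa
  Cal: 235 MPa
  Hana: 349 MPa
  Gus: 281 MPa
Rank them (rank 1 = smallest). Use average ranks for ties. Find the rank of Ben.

Sorted (ascending): 235, 235, 281, 349, 394
The 2 values of 235 occupy positions 1–2 → average rank (1+2)/2 = 1.5.
Ben has value 235 MPa → rank 1.5.

1.5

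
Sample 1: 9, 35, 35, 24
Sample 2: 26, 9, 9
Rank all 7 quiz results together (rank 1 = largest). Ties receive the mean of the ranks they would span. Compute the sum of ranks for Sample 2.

15

Sorted (descending): 35, 35, 26, 24, 9, 9, 9
The 2 values of 35 occupy positions 1–2 → average rank (1+2)/2 = 1.5.
The 3 values of 9 occupy positions 5–7 → average rank 6.
Sample 2 values → pooled ranks: 26→3, 9→6, 9→6
Rank sum = 3 + 6 + 6 = 15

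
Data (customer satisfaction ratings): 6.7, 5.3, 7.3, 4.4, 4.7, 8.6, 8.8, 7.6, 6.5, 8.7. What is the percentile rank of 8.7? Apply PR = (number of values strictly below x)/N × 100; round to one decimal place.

N = 10.
Strictly below 8.7: 8. Equal to 8.7: 1.
PR = 8/10 × 100 = 80.0

80.0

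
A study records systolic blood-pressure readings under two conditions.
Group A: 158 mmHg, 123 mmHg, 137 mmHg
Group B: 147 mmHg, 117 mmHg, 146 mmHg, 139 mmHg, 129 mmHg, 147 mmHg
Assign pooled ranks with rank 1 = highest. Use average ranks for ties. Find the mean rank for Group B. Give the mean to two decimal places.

Sorted (descending): 158, 147, 147, 146, 139, 137, 129, 123, 117
The 2 values of 147 occupy positions 2–3 → average rank (2+3)/2 = 2.5.
Group B values → pooled ranks: 147→2.5, 117→9, 146→4, 139→5, 129→7, 147→2.5
Mean rank = (2.5 + 9 + 4 + 5 + 7 + 2.5) / 6 = 5.00

5.00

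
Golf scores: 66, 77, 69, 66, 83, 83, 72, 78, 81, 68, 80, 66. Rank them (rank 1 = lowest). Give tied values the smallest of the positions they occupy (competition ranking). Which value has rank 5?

Sorted (ascending): 66, 66, 66, 68, 69, 72, 77, 78, 80, 81, 83, 83
The 3 values of 66 occupy positions 1–3 → each gets rank 1.
The 2 values of 83 occupy positions 11–12 → each gets rank 11.
Rank 5 → value 69.

69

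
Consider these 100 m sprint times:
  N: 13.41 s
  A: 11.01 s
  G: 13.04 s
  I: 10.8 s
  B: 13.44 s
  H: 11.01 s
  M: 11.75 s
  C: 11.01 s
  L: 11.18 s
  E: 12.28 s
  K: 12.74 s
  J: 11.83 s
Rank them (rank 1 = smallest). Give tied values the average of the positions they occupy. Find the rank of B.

Sorted (ascending): 10.8, 11.01, 11.01, 11.01, 11.18, 11.75, 11.83, 12.28, 12.74, 13.04, 13.41, 13.44
The 3 values of 11.01 occupy positions 2–4 → average rank 3.
B has value 13.44 s → rank 12.

12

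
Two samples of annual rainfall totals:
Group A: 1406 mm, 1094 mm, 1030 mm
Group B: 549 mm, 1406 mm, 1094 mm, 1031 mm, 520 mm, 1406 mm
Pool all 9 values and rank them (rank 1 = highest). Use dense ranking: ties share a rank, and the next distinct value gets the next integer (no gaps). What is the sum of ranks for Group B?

18

Sorted (descending): 1406, 1406, 1406, 1094, 1094, 1031, 1030, 549, 520
The 3 values of 1406 share dense rank 1.
The 2 values of 1094 share dense rank 2.
Remaining distinct values take the next consecutive integers.
Group B values → pooled ranks: 549→5, 1406→1, 1094→2, 1031→3, 520→6, 1406→1
Rank sum = 5 + 1 + 2 + 3 + 6 + 1 = 18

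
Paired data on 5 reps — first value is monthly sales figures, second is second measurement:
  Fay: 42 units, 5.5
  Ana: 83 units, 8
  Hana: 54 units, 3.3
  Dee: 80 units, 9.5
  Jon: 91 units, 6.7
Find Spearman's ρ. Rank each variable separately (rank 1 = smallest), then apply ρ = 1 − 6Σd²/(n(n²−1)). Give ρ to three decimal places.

Ranks of variable 1: 1, 4, 2, 3, 5
Ranks of variable 2: 2, 4, 1, 5, 3
d = r₁ − r₂: -1, 0, 1, -2, 2
d²: 1, 0, 1, 4, 4; Σd² = 10
ρ = 1 − 6·10/(5·24) = 1 − 60/120 = 0.500

0.500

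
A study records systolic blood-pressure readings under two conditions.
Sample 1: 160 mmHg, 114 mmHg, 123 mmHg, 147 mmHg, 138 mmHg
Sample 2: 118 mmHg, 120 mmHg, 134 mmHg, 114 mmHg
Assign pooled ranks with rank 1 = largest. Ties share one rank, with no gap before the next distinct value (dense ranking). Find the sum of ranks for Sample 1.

19

Sorted (descending): 160, 147, 138, 134, 123, 120, 118, 114, 114
The 2 values of 114 share dense rank 8.
Remaining distinct values take the next consecutive integers.
Sample 1 values → pooled ranks: 160→1, 114→8, 123→5, 147→2, 138→3
Rank sum = 1 + 8 + 5 + 2 + 3 = 19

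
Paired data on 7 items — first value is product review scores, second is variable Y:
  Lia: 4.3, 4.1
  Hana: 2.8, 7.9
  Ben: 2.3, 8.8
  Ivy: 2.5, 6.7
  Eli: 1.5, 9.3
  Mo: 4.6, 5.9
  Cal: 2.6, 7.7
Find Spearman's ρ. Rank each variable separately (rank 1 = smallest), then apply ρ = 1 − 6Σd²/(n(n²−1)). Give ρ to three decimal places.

-0.821

Ranks of variable 1: 6, 5, 2, 3, 1, 7, 4
Ranks of variable 2: 1, 5, 6, 3, 7, 2, 4
d = r₁ − r₂: 5, 0, -4, 0, -6, 5, 0
d²: 25, 0, 16, 0, 36, 25, 0; Σd² = 102
ρ = 1 − 6·102/(7·48) = 1 − 612/336 = -0.821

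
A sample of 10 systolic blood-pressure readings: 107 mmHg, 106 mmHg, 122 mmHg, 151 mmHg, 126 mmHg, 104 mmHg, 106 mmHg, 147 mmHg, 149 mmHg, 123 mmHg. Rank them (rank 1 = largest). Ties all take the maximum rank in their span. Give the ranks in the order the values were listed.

7, 9, 6, 1, 4, 10, 9, 3, 2, 5

Sorted (descending): 151, 149, 147, 126, 123, 122, 107, 106, 106, 104
The 2 values of 106 occupy positions 8–9 → each gets rank 9.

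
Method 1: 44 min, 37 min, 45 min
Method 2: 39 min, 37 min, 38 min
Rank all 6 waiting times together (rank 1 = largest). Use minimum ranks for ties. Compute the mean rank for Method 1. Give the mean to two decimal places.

2.67

Sorted (descending): 45, 44, 39, 38, 37, 37
The 2 values of 37 occupy positions 5–6 → each gets rank 5.
Method 1 values → pooled ranks: 44→2, 37→5, 45→1
Mean rank = (2 + 5 + 1) / 3 = 2.67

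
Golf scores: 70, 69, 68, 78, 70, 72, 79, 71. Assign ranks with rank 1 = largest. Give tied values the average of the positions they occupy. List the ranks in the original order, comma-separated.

Sorted (descending): 79, 78, 72, 71, 70, 70, 69, 68
The 2 values of 70 occupy positions 5–6 → average rank (5+6)/2 = 5.5.

5.5, 7, 8, 2, 5.5, 3, 1, 4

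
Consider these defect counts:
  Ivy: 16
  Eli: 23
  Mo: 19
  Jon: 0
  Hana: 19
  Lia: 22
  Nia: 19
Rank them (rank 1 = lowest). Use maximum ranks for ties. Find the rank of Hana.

5

Sorted (ascending): 0, 16, 19, 19, 19, 22, 23
The 3 values of 19 occupy positions 3–5 → each gets rank 5.
Hana has value 19 → rank 5.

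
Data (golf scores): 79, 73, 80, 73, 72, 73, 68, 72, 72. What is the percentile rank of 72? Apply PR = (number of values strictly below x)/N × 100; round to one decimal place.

11.1

N = 9.
Strictly below 72: 1. Equal to 72: 3.
PR = 1/9 × 100 = 11.1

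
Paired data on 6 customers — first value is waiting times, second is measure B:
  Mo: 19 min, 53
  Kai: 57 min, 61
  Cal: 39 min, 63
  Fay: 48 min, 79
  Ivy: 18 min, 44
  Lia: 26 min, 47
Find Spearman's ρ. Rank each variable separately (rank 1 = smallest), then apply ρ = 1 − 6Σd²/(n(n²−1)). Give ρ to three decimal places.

0.771

Ranks of variable 1: 2, 6, 4, 5, 1, 3
Ranks of variable 2: 3, 4, 5, 6, 1, 2
d = r₁ − r₂: -1, 2, -1, -1, 0, 1
d²: 1, 4, 1, 1, 0, 1; Σd² = 8
ρ = 1 − 6·8/(6·35) = 1 − 48/210 = 0.771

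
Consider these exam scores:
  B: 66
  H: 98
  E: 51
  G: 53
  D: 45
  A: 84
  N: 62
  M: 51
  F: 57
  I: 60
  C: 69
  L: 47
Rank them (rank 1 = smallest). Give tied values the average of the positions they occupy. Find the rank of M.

3.5

Sorted (ascending): 45, 47, 51, 51, 53, 57, 60, 62, 66, 69, 84, 98
The 2 values of 51 occupy positions 3–4 → average rank (3+4)/2 = 3.5.
M has value 51 → rank 3.5.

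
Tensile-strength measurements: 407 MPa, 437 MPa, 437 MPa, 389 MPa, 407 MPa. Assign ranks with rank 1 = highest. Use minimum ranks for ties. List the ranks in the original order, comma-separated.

3, 1, 1, 5, 3

Sorted (descending): 437, 437, 407, 407, 389
The 2 values of 437 occupy positions 1–2 → each gets rank 1.
The 2 values of 407 occupy positions 3–4 → each gets rank 3.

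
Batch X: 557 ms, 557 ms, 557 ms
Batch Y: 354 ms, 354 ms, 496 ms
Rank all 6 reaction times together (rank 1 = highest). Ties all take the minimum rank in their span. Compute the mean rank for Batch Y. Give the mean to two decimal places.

Sorted (descending): 557, 557, 557, 496, 354, 354
The 3 values of 557 occupy positions 1–3 → each gets rank 1.
The 2 values of 354 occupy positions 5–6 → each gets rank 5.
Batch Y values → pooled ranks: 354→5, 354→5, 496→4
Mean rank = (5 + 5 + 4) / 3 = 4.67

4.67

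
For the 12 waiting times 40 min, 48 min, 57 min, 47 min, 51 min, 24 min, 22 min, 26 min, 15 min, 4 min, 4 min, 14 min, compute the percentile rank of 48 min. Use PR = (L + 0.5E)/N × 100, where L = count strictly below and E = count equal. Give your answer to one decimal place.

79.2

N = 12.
Strictly below 48: 9. Equal to 48: 1.
PR = (9 + 0.5·1)/12 × 100 = 79.2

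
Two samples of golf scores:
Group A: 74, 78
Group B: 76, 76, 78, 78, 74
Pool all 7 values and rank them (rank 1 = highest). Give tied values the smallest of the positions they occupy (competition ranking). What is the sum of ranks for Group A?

Sorted (descending): 78, 78, 78, 76, 76, 74, 74
The 3 values of 78 occupy positions 1–3 → each gets rank 1.
The 2 values of 76 occupy positions 4–5 → each gets rank 4.
The 2 values of 74 occupy positions 6–7 → each gets rank 6.
Group A values → pooled ranks: 74→6, 78→1
Rank sum = 6 + 1 = 7

7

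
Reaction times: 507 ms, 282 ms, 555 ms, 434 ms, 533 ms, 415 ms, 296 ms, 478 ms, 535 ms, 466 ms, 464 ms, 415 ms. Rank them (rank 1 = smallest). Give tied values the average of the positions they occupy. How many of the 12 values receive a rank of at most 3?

2

Sorted (ascending): 282, 296, 415, 415, 434, 464, 466, 478, 507, 533, 535, 555
The 2 values of 415 occupy positions 3–4 → average rank (3+4)/2 = 3.5.
Ranks ≤ 3: {1, 2} → 2 values.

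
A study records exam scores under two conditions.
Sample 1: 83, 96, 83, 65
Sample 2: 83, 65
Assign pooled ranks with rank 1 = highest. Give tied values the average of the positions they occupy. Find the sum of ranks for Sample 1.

12.5

Sorted (descending): 96, 83, 83, 83, 65, 65
The 3 values of 83 occupy positions 2–4 → average rank 3.
The 2 values of 65 occupy positions 5–6 → average rank (5+6)/2 = 5.5.
Sample 1 values → pooled ranks: 83→3, 96→1, 83→3, 65→5.5
Rank sum = 3 + 1 + 3 + 5.5 = 12.5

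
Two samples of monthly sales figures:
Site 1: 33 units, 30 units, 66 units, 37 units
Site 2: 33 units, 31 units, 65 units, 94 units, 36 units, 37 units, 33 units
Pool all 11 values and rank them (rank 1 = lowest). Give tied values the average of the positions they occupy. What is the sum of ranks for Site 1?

Sorted (ascending): 30, 31, 33, 33, 33, 36, 37, 37, 65, 66, 94
The 3 values of 33 occupy positions 3–5 → average rank 4.
The 2 values of 37 occupy positions 7–8 → average rank (7+8)/2 = 7.5.
Site 1 values → pooled ranks: 33→4, 30→1, 66→10, 37→7.5
Rank sum = 4 + 1 + 10 + 7.5 = 22.5

22.5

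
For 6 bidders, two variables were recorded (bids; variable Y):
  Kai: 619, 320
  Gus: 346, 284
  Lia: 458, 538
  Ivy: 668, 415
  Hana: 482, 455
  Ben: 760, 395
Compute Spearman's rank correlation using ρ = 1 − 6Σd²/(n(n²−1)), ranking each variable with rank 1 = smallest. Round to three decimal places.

Ranks of variable 1: 4, 1, 2, 5, 3, 6
Ranks of variable 2: 2, 1, 6, 4, 5, 3
d = r₁ − r₂: 2, 0, -4, 1, -2, 3
d²: 4, 0, 16, 1, 4, 9; Σd² = 34
ρ = 1 − 6·34/(6·35) = 1 − 204/210 = 0.029

0.029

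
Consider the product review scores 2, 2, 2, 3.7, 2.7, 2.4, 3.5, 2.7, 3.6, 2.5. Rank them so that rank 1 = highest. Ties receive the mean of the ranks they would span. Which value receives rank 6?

Sorted (descending): 3.7, 3.6, 3.5, 2.7, 2.7, 2.5, 2.4, 2, 2, 2
The 2 values of 2.7 occupy positions 4–5 → average rank (4+5)/2 = 4.5.
The 3 values of 2 occupy positions 8–10 → average rank 9.
Rank 6 → value 2.5.

2.5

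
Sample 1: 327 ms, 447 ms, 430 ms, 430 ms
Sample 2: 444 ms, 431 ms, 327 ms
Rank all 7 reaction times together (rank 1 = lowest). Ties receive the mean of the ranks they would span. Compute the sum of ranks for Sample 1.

Sorted (ascending): 327, 327, 430, 430, 431, 444, 447
The 2 values of 327 occupy positions 1–2 → average rank (1+2)/2 = 1.5.
The 2 values of 430 occupy positions 3–4 → average rank (3+4)/2 = 3.5.
Sample 1 values → pooled ranks: 327→1.5, 447→7, 430→3.5, 430→3.5
Rank sum = 1.5 + 7 + 3.5 + 3.5 = 15.5

15.5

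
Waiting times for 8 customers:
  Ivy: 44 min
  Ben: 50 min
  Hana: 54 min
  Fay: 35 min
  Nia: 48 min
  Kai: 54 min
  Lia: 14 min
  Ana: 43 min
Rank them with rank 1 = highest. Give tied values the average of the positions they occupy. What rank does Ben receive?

3

Sorted (descending): 54, 54, 50, 48, 44, 43, 35, 14
The 2 values of 54 occupy positions 1–2 → average rank (1+2)/2 = 1.5.
Ben has value 50 min → rank 3.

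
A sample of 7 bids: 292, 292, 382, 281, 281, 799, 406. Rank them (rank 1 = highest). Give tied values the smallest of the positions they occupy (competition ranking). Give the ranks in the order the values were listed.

Sorted (descending): 799, 406, 382, 292, 292, 281, 281
The 2 values of 292 occupy positions 4–5 → each gets rank 4.
The 2 values of 281 occupy positions 6–7 → each gets rank 6.

4, 4, 3, 6, 6, 1, 2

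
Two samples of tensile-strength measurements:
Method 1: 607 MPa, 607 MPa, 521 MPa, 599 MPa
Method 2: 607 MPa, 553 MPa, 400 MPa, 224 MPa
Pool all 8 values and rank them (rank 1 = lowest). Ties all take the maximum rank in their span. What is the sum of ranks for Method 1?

24

Sorted (ascending): 224, 400, 521, 553, 599, 607, 607, 607
The 3 values of 607 occupy positions 6–8 → each gets rank 8.
Method 1 values → pooled ranks: 607→8, 607→8, 521→3, 599→5
Rank sum = 8 + 8 + 3 + 5 = 24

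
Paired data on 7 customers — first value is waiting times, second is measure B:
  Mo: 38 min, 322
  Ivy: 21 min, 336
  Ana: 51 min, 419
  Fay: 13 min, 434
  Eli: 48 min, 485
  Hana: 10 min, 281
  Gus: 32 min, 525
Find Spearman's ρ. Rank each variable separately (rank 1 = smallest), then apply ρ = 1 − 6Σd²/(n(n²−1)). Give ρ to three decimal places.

0.357

Ranks of variable 1: 5, 3, 7, 2, 6, 1, 4
Ranks of variable 2: 2, 3, 4, 5, 6, 1, 7
d = r₁ − r₂: 3, 0, 3, -3, 0, 0, -3
d²: 9, 0, 9, 9, 0, 0, 9; Σd² = 36
ρ = 1 − 6·36/(7·48) = 1 − 216/336 = 0.357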